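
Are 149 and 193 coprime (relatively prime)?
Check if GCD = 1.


Euclidean algorithm:
193 = 1 * 149 + 44
149 = 3 * 44 + 17
44 = 2 * 17 + 10
17 = 1 * 10 + 7
10 = 1 * 7 + 3
7 = 2 * 3 + 1
3 = 3 * 1 + 0
GCD(149, 193) = 1

Yes, coprime (GCD = 1)


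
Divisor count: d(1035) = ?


1035 = 3^2 × 5^1 × 23^1
d(1035) = (2+1) × (1+1) × (1+1) = 12

12 divisors


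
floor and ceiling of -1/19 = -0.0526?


-1/19 = -0.0526
floor = -1
ceil = 0

floor = -1, ceil = 0


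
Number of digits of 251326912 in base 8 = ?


251326912 in base 8 = 1676570700
Number of digits = 10

10 digits (base 8)


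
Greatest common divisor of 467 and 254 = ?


467 = 1 * 254 + 213
254 = 1 * 213 + 41
213 = 5 * 41 + 8
41 = 5 * 8 + 1
8 = 8 * 1 + 0
GCD = 1


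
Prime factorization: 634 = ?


634 / 2 = 317
317 / 317 = 1
634 = 2 × 317


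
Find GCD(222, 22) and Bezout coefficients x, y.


Tabular extended Euclidean (each row: r = 222*s + 22*t):
r=222, s=1, t=0
r=22, s=0, t=1
q=10: r=2, s=1, t=-10   [222*(1) + 22*(-10) = 2]
q=11: r=0, s=-11, t=111   [222*(-11) + 22*(111) = 0]
GCD = 2; from the row with r=2: x=1, y=-10
Check: 222*(1) + 22*(-10) = 222 - 220 = 2

GCD = 2, x = 1, y = -10


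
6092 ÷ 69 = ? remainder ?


6092 = 69 * 88 + 20
Check: 6072 + 20 = 6092

q = 88, r = 20


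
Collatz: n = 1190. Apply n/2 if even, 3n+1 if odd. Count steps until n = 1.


1190 → 595 → 1786 → 893 → 2680 → 1340 → 670 → 335 → 1006 → 503 → 1510 → 755 → 2266 → 1133 → 3400 → 1700 → 850 → 425 → 1276 → 638 → 319 → 958 → 479 → 1438 → 719 → 2158 → 1079 → 3238 → 1619 → 4858 → 2429 → 7288 → 3644 → 1822 → 911 → 2734 → 1367 → 4102 → 2051 → 6154 → 3077 → 9232 → 4616 → 2308 → 1154 → 577 → 1732 → 866 → 433 → 1300 → 650 → 325 → 976 → 488 → 244 → 122 → 61 → 184 → 92 → 46 → 23 → 70 → 35 → 106 → 53 → 160 → 80 → 40 → 20 → 10 → 5 → 16 → 8 → 4 → 2 → 1
Total steps = 75

75 steps


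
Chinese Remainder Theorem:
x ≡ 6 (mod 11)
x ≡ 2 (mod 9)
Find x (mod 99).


M = 11*9 = 99
M1 = M/11 = 9, M2 = M/9 = 11
M1^(-1) mod 11 = 5, M2^(-1) mod 9 = 5
x = 6*9*5 + 2*11*5 = 380
380 mod 99 = 83
Check: 83 mod 11 = 6 ✓, 83 mod 9 = 2 ✓

x ≡ 83 (mod 99)


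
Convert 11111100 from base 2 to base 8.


11111100 (base 2) = 252 (decimal)
252 (decimal) = 374 (base 8)


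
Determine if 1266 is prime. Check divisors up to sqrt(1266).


1266 / 2 = 633 (exact division)
1266 is NOT prime.

No, 1266 is not prime


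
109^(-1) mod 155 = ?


Use the extended Euclidean algorithm on (155, 109); each row r = 155*s + 109*t:
r=155, s=1, t=0
r=109, s=0, t=1
q=1: r=46, s=1, t=-1   [155*(1) + 109*(-1) = 46]
q=2: r=17, s=-2, t=3   [155*(-2) + 109*(3) = 17]
q=2: r=12, s=5, t=-7   [155*(5) + 109*(-7) = 12]
q=1: r=5, s=-7, t=10   [155*(-7) + 109*(10) = 5]
q=2: r=2, s=19, t=-27   [155*(19) + 109*(-27) = 2]
q=2: r=1, s=-45, t=64   [155*(-45) + 109*(64) = 1]
q=2: r=0, s=109, t=-155   [155*(109) + 109*(-155) = 0]
GCD = 1 with t = 64, so 109*(64) ≡ 1 (mod 155)
Inverse = 64 mod 155 = 64
Check: 109 * 64 = 6976 ≡ 1 (mod 155)

109^(-1) ≡ 64 (mod 155)


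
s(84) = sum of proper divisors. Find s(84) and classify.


Proper divisors: 1, 2, 3, 4, 6, 7, 12, 14, 21, 28, 42
Sum = 1 + 2 + 3 + 4 + 6 + 7 + 12 + 14 + 21 + 28 + 42 = 140
140 > 84 → abundant

s(84) = 140 (abundant)


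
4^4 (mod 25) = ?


4^1 mod 25 = 4
4^2 mod 25 = 16
4^3 mod 25 = 14
4^4 mod 25 = 6


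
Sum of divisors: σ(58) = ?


Divisors of 58: 1, 2, 29, 58
Sum = 1 + 2 + 29 + 58 = 90

σ(58) = 90


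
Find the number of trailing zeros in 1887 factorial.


floor(1887/5) = 377
floor(1887/25) = 75
floor(1887/125) = 15
floor(1887/625) = 3
Total = 470

470 trailing zeros


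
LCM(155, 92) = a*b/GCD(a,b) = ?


GCD(155, 92) = 1
LCM = 155*92/1 = 14260/1 = 14260

LCM = 14260


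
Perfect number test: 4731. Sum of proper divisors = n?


Proper divisors of 4731: 1, 3, 19, 57, 83, 249, 1577
Sum = 1 + 3 + 19 + 57 + 83 + 249 + 1577 = 1989

No, 4731 is not perfect (1989 ≠ 4731)


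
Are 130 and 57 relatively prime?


Euclidean algorithm:
130 = 2 * 57 + 16
57 = 3 * 16 + 9
16 = 1 * 9 + 7
9 = 1 * 7 + 2
7 = 3 * 2 + 1
2 = 2 * 1 + 0
GCD(130, 57) = 1

Yes, coprime (GCD = 1)


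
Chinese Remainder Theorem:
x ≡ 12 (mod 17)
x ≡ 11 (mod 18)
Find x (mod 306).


M = 17*18 = 306
M1 = M/17 = 18, M2 = M/18 = 17
M1^(-1) mod 17 = 1, M2^(-1) mod 18 = 17
x = 12*18*1 + 11*17*17 = 3395
3395 mod 306 = 29
Check: 29 mod 17 = 12 ✓, 29 mod 18 = 11 ✓

x ≡ 29 (mod 306)


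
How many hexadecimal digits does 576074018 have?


576074018 in base 16 = 22563122
Number of digits = 8

8 digits (base 16)


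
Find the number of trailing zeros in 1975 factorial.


floor(1975/5) = 395
floor(1975/25) = 79
floor(1975/125) = 15
floor(1975/625) = 3
Total = 492

492 trailing zeros


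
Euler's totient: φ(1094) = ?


1094 = 2 × 547
Prime factors: 2, 547
φ(1094) = 1094 × (1-1/2) × (1-1/547)
= 1094 × 1/2 × 546/547 = 546

φ(1094) = 546


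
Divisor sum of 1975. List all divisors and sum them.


Divisors of 1975: 1, 5, 25, 79, 395, 1975
Sum = 1 + 5 + 25 + 79 + 395 + 1975 = 2480

σ(1975) = 2480


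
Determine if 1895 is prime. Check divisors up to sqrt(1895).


1895 / 5 = 379 (exact division)
1895 is NOT prime.

No, 1895 is not prime


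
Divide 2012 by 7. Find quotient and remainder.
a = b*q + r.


2012 = 7 * 287 + 3
Check: 2009 + 3 = 2012

q = 287, r = 3


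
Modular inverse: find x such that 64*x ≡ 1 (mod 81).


Use the extended Euclidean algorithm on (81, 64); each row r = 81*s + 64*t:
r=81, s=1, t=0
r=64, s=0, t=1
q=1: r=17, s=1, t=-1   [81*(1) + 64*(-1) = 17]
q=3: r=13, s=-3, t=4   [81*(-3) + 64*(4) = 13]
q=1: r=4, s=4, t=-5   [81*(4) + 64*(-5) = 4]
q=3: r=1, s=-15, t=19   [81*(-15) + 64*(19) = 1]
q=4: r=0, s=64, t=-81   [81*(64) + 64*(-81) = 0]
GCD = 1 with t = 19, so 64*(19) ≡ 1 (mod 81)
Inverse = 19 mod 81 = 19
Check: 64 * 19 = 1216 ≡ 1 (mod 81)

64^(-1) ≡ 19 (mod 81)


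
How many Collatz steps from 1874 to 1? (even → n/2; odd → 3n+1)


1874 → 937 → 2812 → 1406 → 703 → 2110 → 1055 → 3166 → 1583 → 4750 → 2375 → 7126 → 3563 → 10690 → 5345 → 16036 → 8018 → 4009 → 12028 → 6014 → 3007 → 9022 → 4511 → 13534 → 6767 → 20302 → 10151 → 30454 → 15227 → 45682 → 22841 → 68524 → 34262 → 17131 → 51394 → 25697 → 77092 → 38546 → 19273 → 57820 → 28910 → 14455 → 43366 → 21683 → 65050 → 32525 → 97576 → 48788 → 24394 → 12197 → 36592 → 18296 → 9148 → 4574 → 2287 → 6862 → 3431 → 10294 → 5147 → 15442 → 7721 → 23164 → 11582 → 5791 → 17374 → 8687 → 26062 → 13031 → 39094 → 19547 → 58642 → 29321 → 87964 → 43982 → 21991 → 65974 → 32987 → 98962 → 49481 → 148444 → 74222 → 37111 → 111334 → 55667 → 167002 → 83501 → 250504 → 125252 → 62626 → 31313 → 93940 → 46970 → 23485 → 70456 → 35228 → 17614 → 8807 → 26422 → 13211 → 39634 → 19817 → 59452 → 29726 → 14863 → 44590 → 22295 → 66886 → 33443 → 100330 → 50165 → 150496 → 75248 → 37624 → 18812 → 9406 → 4703 → 14110 → 7055 → 21166 → 10583 → 31750 → 15875 → 47626 → 23813 → 71440 → 35720 → 17860 → 8930 → 4465 → 13396 → 6698 → 3349 → 10048 → 5024 → 2512 → 1256 → 628 → 314 → 157 → 472 → 236 → 118 → 59 → 178 → 89 → 268 → 134 → 67 → 202 → 101 → 304 → 152 → 76 → 38 → 19 → 58 → 29 → 88 → 44 → 22 → 11 → 34 → 17 → 52 → 26 → 13 → 40 → 20 → 10 → 5 → 16 → 8 → 4 → 2 → 1
Total steps = 174

174 steps


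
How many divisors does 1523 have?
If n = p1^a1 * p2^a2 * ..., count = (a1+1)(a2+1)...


1523 = 1523^1
d(1523) = (1+1) = 2

2 divisors


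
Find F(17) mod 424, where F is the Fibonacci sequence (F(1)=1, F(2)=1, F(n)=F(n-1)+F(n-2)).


F(k) mod 424 for k=1..17:
1, 1, 2, 3, 5, 8, 13, 21, 34, 55, 89, 144, 233, 377, 186, 139, 325
F(17) mod 424 = 325


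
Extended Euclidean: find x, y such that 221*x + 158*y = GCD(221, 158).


Tabular extended Euclidean (each row: r = 221*s + 158*t):
r=221, s=1, t=0
r=158, s=0, t=1
q=1: r=63, s=1, t=-1   [221*(1) + 158*(-1) = 63]
q=2: r=32, s=-2, t=3   [221*(-2) + 158*(3) = 32]
q=1: r=31, s=3, t=-4   [221*(3) + 158*(-4) = 31]
q=1: r=1, s=-5, t=7   [221*(-5) + 158*(7) = 1]
q=31: r=0, s=158, t=-221   [221*(158) + 158*(-221) = 0]
GCD = 1; from the row with r=1: x=-5, y=7
Check: 221*(-5) + 158*(7) = -1105 + 1106 = 1

GCD = 1, x = -5, y = 7


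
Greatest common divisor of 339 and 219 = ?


339 = 1 * 219 + 120
219 = 1 * 120 + 99
120 = 1 * 99 + 21
99 = 4 * 21 + 15
21 = 1 * 15 + 6
15 = 2 * 6 + 3
6 = 2 * 3 + 0
GCD = 3


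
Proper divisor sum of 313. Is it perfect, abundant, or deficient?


Proper divisors: 1
Sum = 1 = 1
1 < 313 → deficient

s(313) = 1 (deficient)


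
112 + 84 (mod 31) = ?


112 + 84 = 196
196 mod 31 = 10


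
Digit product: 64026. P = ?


6 × 4 × 0 × 2 × 6 = 0


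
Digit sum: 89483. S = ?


8 + 9 + 4 + 8 + 3 = 32


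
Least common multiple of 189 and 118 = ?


GCD(189, 118) = 1
LCM = 189*118/1 = 22302/1 = 22302

LCM = 22302


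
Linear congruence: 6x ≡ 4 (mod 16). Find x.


GCD(6, 16) = 2 divides 4
Divide: 3x ≡ 2 (mod 8)
x ≡ 6 (mod 8)


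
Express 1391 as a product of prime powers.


1391 / 13 = 107
107 / 107 = 1
1391 = 13 × 107


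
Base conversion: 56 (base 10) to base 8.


56 (base 10) = 56 (decimal)
56 (decimal) = 70 (base 8)


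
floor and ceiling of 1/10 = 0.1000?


1/10 = 0.1000
floor = 0
ceil = 1

floor = 0, ceil = 1


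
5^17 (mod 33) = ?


5^1 mod 33 = 5
5^2 mod 33 = 25
5^3 mod 33 = 26
5^4 mod 33 = 31
5^5 mod 33 = 23
5^6 mod 33 = 16
5^7 mod 33 = 14
5^8 mod 33 = 4
5^9 mod 33 = 20
5^10 mod 33 = 1
5^11 mod 33 = 5
5^12 mod 33 = 25
5^13 mod 33 = 26
5^14 mod 33 = 31
5^15 mod 33 = 23
5^16 mod 33 = 16
5^17 mod 33 = 14


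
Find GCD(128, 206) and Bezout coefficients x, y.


Tabular extended Euclidean (each row: r = 128*s + 206*t):
r=128, s=1, t=0
r=206, s=0, t=1
q=0: r=128, s=1, t=0   [128*(1) + 206*(0) = 128]
q=1: r=78, s=-1, t=1   [128*(-1) + 206*(1) = 78]
q=1: r=50, s=2, t=-1   [128*(2) + 206*(-1) = 50]
q=1: r=28, s=-3, t=2   [128*(-3) + 206*(2) = 28]
q=1: r=22, s=5, t=-3   [128*(5) + 206*(-3) = 22]
q=1: r=6, s=-8, t=5   [128*(-8) + 206*(5) = 6]
q=3: r=4, s=29, t=-18   [128*(29) + 206*(-18) = 4]
q=1: r=2, s=-37, t=23   [128*(-37) + 206*(23) = 2]
q=2: r=0, s=103, t=-64   [128*(103) + 206*(-64) = 0]
GCD = 2; from the row with r=2: x=-37, y=23
Check: 128*(-37) + 206*(23) = -4736 + 4738 = 2

GCD = 2, x = -37, y = 23


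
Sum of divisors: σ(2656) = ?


Divisors of 2656: 1, 2, 4, 8, 16, 32, 83, 166, 332, 664, 1328, 2656
Sum = 1 + 2 + 4 + 8 + 16 + 32 + 83 + 166 + 332 + 664 + 1328 + 2656 = 5292

σ(2656) = 5292


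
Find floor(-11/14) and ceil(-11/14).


-11/14 = -0.7857
floor = -1
ceil = 0

floor = -1, ceil = 0


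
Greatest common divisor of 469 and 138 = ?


469 = 3 * 138 + 55
138 = 2 * 55 + 28
55 = 1 * 28 + 27
28 = 1 * 27 + 1
27 = 27 * 1 + 0
GCD = 1


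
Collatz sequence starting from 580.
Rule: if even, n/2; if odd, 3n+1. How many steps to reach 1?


580 → 290 → 145 → 436 → 218 → 109 → 328 → 164 → 82 → 41 → 124 → 62 → 31 → 94 → 47 → 142 → 71 → 214 → 107 → 322 → 161 → 484 → 242 → 121 → 364 → 182 → 91 → 274 → 137 → 412 → 206 → 103 → 310 → 155 → 466 → 233 → 700 → 350 → 175 → 526 → 263 → 790 → 395 → 1186 → 593 → 1780 → 890 → 445 → 1336 → 668 → 334 → 167 → 502 → 251 → 754 → 377 → 1132 → 566 → 283 → 850 → 425 → 1276 → 638 → 319 → 958 → 479 → 1438 → 719 → 2158 → 1079 → 3238 → 1619 → 4858 → 2429 → 7288 → 3644 → 1822 → 911 → 2734 → 1367 → 4102 → 2051 → 6154 → 3077 → 9232 → 4616 → 2308 → 1154 → 577 → 1732 → 866 → 433 → 1300 → 650 → 325 → 976 → 488 → 244 → 122 → 61 → 184 → 92 → 46 → 23 → 70 → 35 → 106 → 53 → 160 → 80 → 40 → 20 → 10 → 5 → 16 → 8 → 4 → 2 → 1
Total steps = 118

118 steps


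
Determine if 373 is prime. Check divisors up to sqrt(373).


Check divisors up to sqrt(373) = 19.3132
No divisors found.
373 is prime.

Yes, 373 is prime


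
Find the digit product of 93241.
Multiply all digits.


9 × 3 × 2 × 4 × 1 = 216


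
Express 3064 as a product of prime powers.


3064 / 2 = 1532
1532 / 2 = 766
766 / 2 = 383
383 / 383 = 1
3064 = 2^3 × 383


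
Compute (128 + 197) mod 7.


128 + 197 = 325
325 mod 7 = 3


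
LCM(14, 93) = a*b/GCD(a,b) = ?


GCD(14, 93) = 1
LCM = 14*93/1 = 1302/1 = 1302

LCM = 1302


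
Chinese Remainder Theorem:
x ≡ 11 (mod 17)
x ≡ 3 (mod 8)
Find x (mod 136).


M = 17*8 = 136
M1 = M/17 = 8, M2 = M/8 = 17
M1^(-1) mod 17 = 15, M2^(-1) mod 8 = 1
x = 11*8*15 + 3*17*1 = 1371
1371 mod 136 = 11
Check: 11 mod 17 = 11 ✓, 11 mod 8 = 3 ✓

x ≡ 11 (mod 136)


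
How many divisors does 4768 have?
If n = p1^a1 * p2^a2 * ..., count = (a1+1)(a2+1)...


4768 = 2^5 × 149^1
d(4768) = (5+1) × (1+1) = 12

12 divisors


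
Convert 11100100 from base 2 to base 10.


11100100 (base 2) = 228 (decimal)
228 (decimal) = 228 (base 10)


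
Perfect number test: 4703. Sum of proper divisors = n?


Proper divisors of 4703: 1
Sum = 1 = 1

No, 4703 is not perfect (1 ≠ 4703)


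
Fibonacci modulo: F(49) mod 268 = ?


F(k) mod 268 for k=1..49:
1, 1, 2, 3, 5, 8, 13, 21, 34, 55, 89, 144, 233, 109, 74, 183, 257, 172, 161, 65, 226, 23, 249, 4, 253, 257, 242, 231, 205, 168, 105, 5, 110, 115, 225, 72, 29, 101, 130, 231, 93, 56, 149, 205, 86, 23, 109, 132, 241
F(49) mod 268 = 241


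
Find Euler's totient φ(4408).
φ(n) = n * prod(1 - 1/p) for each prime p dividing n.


4408 = 2^3 × 19 × 29
Prime factors: 2, 19, 29
φ(4408) = 4408 × (1-1/2) × (1-1/19) × (1-1/29)
= 4408 × 1/2 × 18/19 × 28/29 = 2016

φ(4408) = 2016


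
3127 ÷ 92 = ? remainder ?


3127 = 92 * 33 + 91
Check: 3036 + 91 = 3127

q = 33, r = 91


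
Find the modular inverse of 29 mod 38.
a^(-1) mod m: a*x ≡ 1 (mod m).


Use the extended Euclidean algorithm on (38, 29); each row r = 38*s + 29*t:
r=38, s=1, t=0
r=29, s=0, t=1
q=1: r=9, s=1, t=-1   [38*(1) + 29*(-1) = 9]
q=3: r=2, s=-3, t=4   [38*(-3) + 29*(4) = 2]
q=4: r=1, s=13, t=-17   [38*(13) + 29*(-17) = 1]
q=2: r=0, s=-29, t=38   [38*(-29) + 29*(38) = 0]
GCD = 1 with t = -17, so 29*(-17) ≡ 1 (mod 38)
Inverse = -17 mod 38 = 21
Check: 29 * 21 = 609 ≡ 1 (mod 38)

29^(-1) ≡ 21 (mod 38)


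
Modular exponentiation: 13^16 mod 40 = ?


13^1 mod 40 = 13
13^2 mod 40 = 9
13^3 mod 40 = 37
13^4 mod 40 = 1
13^5 mod 40 = 13
13^6 mod 40 = 9
13^7 mod 40 = 37
13^8 mod 40 = 1
13^9 mod 40 = 13
13^10 mod 40 = 9
13^11 mod 40 = 37
13^12 mod 40 = 1
13^13 mod 40 = 13
13^14 mod 40 = 9
13^15 mod 40 = 37
13^16 mod 40 = 1


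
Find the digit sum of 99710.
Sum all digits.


9 + 9 + 7 + 1 + 0 = 26


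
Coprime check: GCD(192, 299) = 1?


Euclidean algorithm:
299 = 1 * 192 + 107
192 = 1 * 107 + 85
107 = 1 * 85 + 22
85 = 3 * 22 + 19
22 = 1 * 19 + 3
19 = 6 * 3 + 1
3 = 3 * 1 + 0
GCD(192, 299) = 1

Yes, coprime (GCD = 1)


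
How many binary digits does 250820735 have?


250820735 in base 2 = 1110111100110011100001111111
Number of digits = 28

28 digits (base 2)


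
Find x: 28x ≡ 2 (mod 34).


GCD(28, 34) = 2 divides 2
Divide: 14x ≡ 1 (mod 17)
x ≡ 11 (mod 17)


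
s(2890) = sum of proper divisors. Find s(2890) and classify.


Proper divisors: 1, 2, 5, 10, 17, 34, 85, 170, 289, 578, 1445
Sum = 1 + 2 + 5 + 10 + 17 + 34 + 85 + 170 + 289 + 578 + 1445 = 2636
2636 < 2890 → deficient

s(2890) = 2636 (deficient)


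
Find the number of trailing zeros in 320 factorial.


floor(320/5) = 64
floor(320/25) = 12
floor(320/125) = 2
Total = 78

78 trailing zeros


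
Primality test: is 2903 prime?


Check divisors up to sqrt(2903) = 53.8795
No divisors found.
2903 is prime.

Yes, 2903 is prime


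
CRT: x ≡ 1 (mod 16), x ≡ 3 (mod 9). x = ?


M = 16*9 = 144
M1 = M/16 = 9, M2 = M/9 = 16
M1^(-1) mod 16 = 9, M2^(-1) mod 9 = 4
x = 1*9*9 + 3*16*4 = 273
273 mod 144 = 129
Check: 129 mod 16 = 1 ✓, 129 mod 9 = 3 ✓

x ≡ 129 (mod 144)


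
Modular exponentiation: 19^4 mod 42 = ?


19^1 mod 42 = 19
19^2 mod 42 = 25
19^3 mod 42 = 13
19^4 mod 42 = 37


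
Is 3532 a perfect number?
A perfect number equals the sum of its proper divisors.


Proper divisors of 3532: 1, 2, 4, 883, 1766
Sum = 1 + 2 + 4 + 883 + 1766 = 2656

No, 3532 is not perfect (2656 ≠ 3532)


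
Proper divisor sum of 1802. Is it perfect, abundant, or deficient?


Proper divisors: 1, 2, 17, 34, 53, 106, 901
Sum = 1 + 2 + 17 + 34 + 53 + 106 + 901 = 1114
1114 < 1802 → deficient

s(1802) = 1114 (deficient)


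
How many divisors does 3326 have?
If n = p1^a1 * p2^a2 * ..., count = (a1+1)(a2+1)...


3326 = 2^1 × 1663^1
d(3326) = (1+1) × (1+1) = 4

4 divisors


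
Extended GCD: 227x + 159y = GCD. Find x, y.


Tabular extended Euclidean (each row: r = 227*s + 159*t):
r=227, s=1, t=0
r=159, s=0, t=1
q=1: r=68, s=1, t=-1   [227*(1) + 159*(-1) = 68]
q=2: r=23, s=-2, t=3   [227*(-2) + 159*(3) = 23]
q=2: r=22, s=5, t=-7   [227*(5) + 159*(-7) = 22]
q=1: r=1, s=-7, t=10   [227*(-7) + 159*(10) = 1]
q=22: r=0, s=159, t=-227   [227*(159) + 159*(-227) = 0]
GCD = 1; from the row with r=1: x=-7, y=10
Check: 227*(-7) + 159*(10) = -1589 + 1590 = 1

GCD = 1, x = -7, y = 10


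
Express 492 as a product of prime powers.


492 / 2 = 246
246 / 2 = 123
123 / 3 = 41
41 / 41 = 1
492 = 2^2 × 3 × 41


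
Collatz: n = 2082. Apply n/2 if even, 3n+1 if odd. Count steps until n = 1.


2082 → 1041 → 3124 → 1562 → 781 → 2344 → 1172 → 586 → 293 → 880 → 440 → 220 → 110 → 55 → 166 → 83 → 250 → 125 → 376 → 188 → 94 → 47 → 142 → 71 → 214 → 107 → 322 → 161 → 484 → 242 → 121 → 364 → 182 → 91 → 274 → 137 → 412 → 206 → 103 → 310 → 155 → 466 → 233 → 700 → 350 → 175 → 526 → 263 → 790 → 395 → 1186 → 593 → 1780 → 890 → 445 → 1336 → 668 → 334 → 167 → 502 → 251 → 754 → 377 → 1132 → 566 → 283 → 850 → 425 → 1276 → 638 → 319 → 958 → 479 → 1438 → 719 → 2158 → 1079 → 3238 → 1619 → 4858 → 2429 → 7288 → 3644 → 1822 → 911 → 2734 → 1367 → 4102 → 2051 → 6154 → 3077 → 9232 → 4616 → 2308 → 1154 → 577 → 1732 → 866 → 433 → 1300 → 650 → 325 → 976 → 488 → 244 → 122 → 61 → 184 → 92 → 46 → 23 → 70 → 35 → 106 → 53 → 160 → 80 → 40 → 20 → 10 → 5 → 16 → 8 → 4 → 2 → 1
Total steps = 125

125 steps


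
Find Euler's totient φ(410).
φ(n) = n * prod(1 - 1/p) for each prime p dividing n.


410 = 2 × 5 × 41
Prime factors: 2, 5, 41
φ(410) = 410 × (1-1/2) × (1-1/5) × (1-1/41)
= 410 × 1/2 × 4/5 × 40/41 = 160

φ(410) = 160


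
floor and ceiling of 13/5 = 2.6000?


13/5 = 2.6000
floor = 2
ceil = 3

floor = 2, ceil = 3


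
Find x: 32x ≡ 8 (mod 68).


GCD(32, 68) = 4 divides 8
Divide: 8x ≡ 2 (mod 17)
x ≡ 13 (mod 17)


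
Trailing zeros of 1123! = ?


floor(1123/5) = 224
floor(1123/25) = 44
floor(1123/125) = 8
floor(1123/625) = 1
Total = 277

277 trailing zeros


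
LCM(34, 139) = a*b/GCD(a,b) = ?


GCD(34, 139) = 1
LCM = 34*139/1 = 4726/1 = 4726

LCM = 4726


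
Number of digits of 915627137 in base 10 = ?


915627137 has 9 digits in base 10
floor(log10(915627137)) + 1 = floor(8.9617) + 1 = 9

9 digits (base 10)


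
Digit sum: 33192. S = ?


3 + 3 + 1 + 9 + 2 = 18


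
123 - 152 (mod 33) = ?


123 - 152 = -29
-29 mod 33 = 4


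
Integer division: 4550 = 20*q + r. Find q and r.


4550 = 20 * 227 + 10
Check: 4540 + 10 = 4550

q = 227, r = 10


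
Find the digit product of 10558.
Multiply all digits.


1 × 0 × 5 × 5 × 8 = 0


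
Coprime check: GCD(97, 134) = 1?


Euclidean algorithm:
134 = 1 * 97 + 37
97 = 2 * 37 + 23
37 = 1 * 23 + 14
23 = 1 * 14 + 9
14 = 1 * 9 + 5
9 = 1 * 5 + 4
5 = 1 * 4 + 1
4 = 4 * 1 + 0
GCD(97, 134) = 1

Yes, coprime (GCD = 1)


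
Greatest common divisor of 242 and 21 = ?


242 = 11 * 21 + 11
21 = 1 * 11 + 10
11 = 1 * 10 + 1
10 = 10 * 1 + 0
GCD = 1


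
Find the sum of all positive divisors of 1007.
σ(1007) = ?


Divisors of 1007: 1, 19, 53, 1007
Sum = 1 + 19 + 53 + 1007 = 1080

σ(1007) = 1080


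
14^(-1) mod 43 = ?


Use the extended Euclidean algorithm on (43, 14); each row r = 43*s + 14*t:
r=43, s=1, t=0
r=14, s=0, t=1
q=3: r=1, s=1, t=-3   [43*(1) + 14*(-3) = 1]
q=14: r=0, s=-14, t=43   [43*(-14) + 14*(43) = 0]
GCD = 1 with t = -3, so 14*(-3) ≡ 1 (mod 43)
Inverse = -3 mod 43 = 40
Check: 14 * 40 = 560 ≡ 1 (mod 43)

14^(-1) ≡ 40 (mod 43)


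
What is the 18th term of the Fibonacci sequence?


Sequence: 1, 1, 2, 3, 5, 8, 13, 21, 34, 55, 89, 144, 233, 377, 610, 987, 1597, 2584
F(18) = 2584


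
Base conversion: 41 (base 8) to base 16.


41 (base 8) = 33 (decimal)
33 (decimal) = 21 (base 16)


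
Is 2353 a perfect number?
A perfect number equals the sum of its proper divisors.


Proper divisors of 2353: 1, 13, 181
Sum = 1 + 13 + 181 = 195

No, 2353 is not perfect (195 ≠ 2353)


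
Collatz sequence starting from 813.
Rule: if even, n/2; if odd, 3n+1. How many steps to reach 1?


813 → 2440 → 1220 → 610 → 305 → 916 → 458 → 229 → 688 → 344 → 172 → 86 → 43 → 130 → 65 → 196 → 98 → 49 → 148 → 74 → 37 → 112 → 56 → 28 → 14 → 7 → 22 → 11 → 34 → 17 → 52 → 26 → 13 → 40 → 20 → 10 → 5 → 16 → 8 → 4 → 2 → 1
Total steps = 41

41 steps


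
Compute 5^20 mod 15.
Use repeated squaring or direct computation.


5^1 mod 15 = 5
5^2 mod 15 = 10
5^3 mod 15 = 5
5^4 mod 15 = 10
5^5 mod 15 = 5
5^6 mod 15 = 10
5^7 mod 15 = 5
5^8 mod 15 = 10
5^9 mod 15 = 5
5^10 mod 15 = 10
5^11 mod 15 = 5
5^12 mod 15 = 10
5^13 mod 15 = 5
5^14 mod 15 = 10
5^15 mod 15 = 5
5^16 mod 15 = 10
5^17 mod 15 = 5
5^18 mod 15 = 10
5^19 mod 15 = 5
5^20 mod 15 = 10


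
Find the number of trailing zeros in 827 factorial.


floor(827/5) = 165
floor(827/25) = 33
floor(827/125) = 6
floor(827/625) = 1
Total = 205

205 trailing zeros


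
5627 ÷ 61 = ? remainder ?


5627 = 61 * 92 + 15
Check: 5612 + 15 = 5627

q = 92, r = 15


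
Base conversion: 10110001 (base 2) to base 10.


10110001 (base 2) = 177 (decimal)
177 (decimal) = 177 (base 10)


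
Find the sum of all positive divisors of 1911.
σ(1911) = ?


Divisors of 1911: 1, 3, 7, 13, 21, 39, 49, 91, 147, 273, 637, 1911
Sum = 1 + 3 + 7 + 13 + 21 + 39 + 49 + 91 + 147 + 273 + 637 + 1911 = 3192

σ(1911) = 3192


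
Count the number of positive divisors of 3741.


3741 = 3^1 × 29^1 × 43^1
d(3741) = (1+1) × (1+1) × (1+1) = 8

8 divisors


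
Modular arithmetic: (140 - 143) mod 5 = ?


140 - 143 = -3
-3 mod 5 = 2


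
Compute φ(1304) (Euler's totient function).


1304 = 2^3 × 163
Prime factors: 2, 163
φ(1304) = 1304 × (1-1/2) × (1-1/163)
= 1304 × 1/2 × 162/163 = 648

φ(1304) = 648


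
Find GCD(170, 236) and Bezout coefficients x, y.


Tabular extended Euclidean (each row: r = 170*s + 236*t):
r=170, s=1, t=0
r=236, s=0, t=1
q=0: r=170, s=1, t=0   [170*(1) + 236*(0) = 170]
q=1: r=66, s=-1, t=1   [170*(-1) + 236*(1) = 66]
q=2: r=38, s=3, t=-2   [170*(3) + 236*(-2) = 38]
q=1: r=28, s=-4, t=3   [170*(-4) + 236*(3) = 28]
q=1: r=10, s=7, t=-5   [170*(7) + 236*(-5) = 10]
q=2: r=8, s=-18, t=13   [170*(-18) + 236*(13) = 8]
q=1: r=2, s=25, t=-18   [170*(25) + 236*(-18) = 2]
q=4: r=0, s=-118, t=85   [170*(-118) + 236*(85) = 0]
GCD = 2; from the row with r=2: x=25, y=-18
Check: 170*(25) + 236*(-18) = 4250 - 4248 = 2

GCD = 2, x = 25, y = -18


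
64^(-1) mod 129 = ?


Use the extended Euclidean algorithm on (129, 64); each row r = 129*s + 64*t:
r=129, s=1, t=0
r=64, s=0, t=1
q=2: r=1, s=1, t=-2   [129*(1) + 64*(-2) = 1]
q=64: r=0, s=-64, t=129   [129*(-64) + 64*(129) = 0]
GCD = 1 with t = -2, so 64*(-2) ≡ 1 (mod 129)
Inverse = -2 mod 129 = 127
Check: 64 * 127 = 8128 ≡ 1 (mod 129)

64^(-1) ≡ 127 (mod 129)


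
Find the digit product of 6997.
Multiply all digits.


6 × 9 × 9 × 7 = 3402


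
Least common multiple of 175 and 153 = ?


GCD(175, 153) = 1
LCM = 175*153/1 = 26775/1 = 26775

LCM = 26775


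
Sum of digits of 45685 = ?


4 + 5 + 6 + 8 + 5 = 28


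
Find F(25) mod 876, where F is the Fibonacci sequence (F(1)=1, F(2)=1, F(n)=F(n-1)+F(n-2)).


F(k) mod 876 for k=1..25:
1, 1, 2, 3, 5, 8, 13, 21, 34, 55, 89, 144, 233, 377, 610, 111, 721, 832, 677, 633, 434, 191, 625, 816, 565
F(25) mod 876 = 565


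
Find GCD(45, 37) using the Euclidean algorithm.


45 = 1 * 37 + 8
37 = 4 * 8 + 5
8 = 1 * 5 + 3
5 = 1 * 3 + 2
3 = 1 * 2 + 1
2 = 2 * 1 + 0
GCD = 1


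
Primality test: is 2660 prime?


2660 / 2 = 1330 (exact division)
2660 is NOT prime.

No, 2660 is not prime


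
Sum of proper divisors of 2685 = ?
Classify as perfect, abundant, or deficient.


Proper divisors: 1, 3, 5, 15, 179, 537, 895
Sum = 1 + 3 + 5 + 15 + 179 + 537 + 895 = 1635
1635 < 2685 → deficient

s(2685) = 1635 (deficient)


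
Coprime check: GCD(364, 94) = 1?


Euclidean algorithm:
364 = 3 * 94 + 82
94 = 1 * 82 + 12
82 = 6 * 12 + 10
12 = 1 * 10 + 2
10 = 5 * 2 + 0
GCD(364, 94) = 2

No, not coprime (GCD = 2)


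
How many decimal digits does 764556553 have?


764556553 has 9 digits in base 10
floor(log10(764556553)) + 1 = floor(8.8834) + 1 = 9

9 digits (base 10)


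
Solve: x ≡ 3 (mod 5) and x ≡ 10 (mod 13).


M = 5*13 = 65
M1 = M/5 = 13, M2 = M/13 = 5
M1^(-1) mod 5 = 2, M2^(-1) mod 13 = 8
x = 3*13*2 + 10*5*8 = 478
478 mod 65 = 23
Check: 23 mod 5 = 3 ✓, 23 mod 13 = 10 ✓

x ≡ 23 (mod 65)


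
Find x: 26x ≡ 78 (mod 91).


GCD(26, 91) = 13 divides 78
Divide: 2x ≡ 6 (mod 7)
x ≡ 3 (mod 7)


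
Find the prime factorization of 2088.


2088 / 2 = 1044
1044 / 2 = 522
522 / 2 = 261
261 / 3 = 87
87 / 3 = 29
29 / 29 = 1
2088 = 2^3 × 3^2 × 29


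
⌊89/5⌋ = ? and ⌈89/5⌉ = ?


89/5 = 17.8000
floor = 17
ceil = 18

floor = 17, ceil = 18


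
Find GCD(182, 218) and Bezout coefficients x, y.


Tabular extended Euclidean (each row: r = 182*s + 218*t):
r=182, s=1, t=0
r=218, s=0, t=1
q=0: r=182, s=1, t=0   [182*(1) + 218*(0) = 182]
q=1: r=36, s=-1, t=1   [182*(-1) + 218*(1) = 36]
q=5: r=2, s=6, t=-5   [182*(6) + 218*(-5) = 2]
q=18: r=0, s=-109, t=91   [182*(-109) + 218*(91) = 0]
GCD = 2; from the row with r=2: x=6, y=-5
Check: 182*(6) + 218*(-5) = 1092 - 1090 = 2

GCD = 2, x = 6, y = -5


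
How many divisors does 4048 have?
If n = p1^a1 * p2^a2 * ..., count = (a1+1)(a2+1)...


4048 = 2^4 × 11^1 × 23^1
d(4048) = (4+1) × (1+1) × (1+1) = 20

20 divisors


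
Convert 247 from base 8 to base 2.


247 (base 8) = 167 (decimal)
167 (decimal) = 10100111 (base 2)


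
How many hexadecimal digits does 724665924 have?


724665924 in base 16 = 2B318644
Number of digits = 8

8 digits (base 16)


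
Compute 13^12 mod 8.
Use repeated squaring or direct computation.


13^1 mod 8 = 5
13^2 mod 8 = 1
13^3 mod 8 = 5
13^4 mod 8 = 1
13^5 mod 8 = 5
13^6 mod 8 = 1
13^7 mod 8 = 5
13^8 mod 8 = 1
13^9 mod 8 = 5
13^10 mod 8 = 1
13^11 mod 8 = 5
13^12 mod 8 = 1


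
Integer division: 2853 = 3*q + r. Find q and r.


2853 = 3 * 951 + 0
Check: 2853 + 0 = 2853

q = 951, r = 0


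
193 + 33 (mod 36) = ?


193 + 33 = 226
226 mod 36 = 10


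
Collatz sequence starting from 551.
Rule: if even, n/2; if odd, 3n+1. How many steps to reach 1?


551 → 1654 → 827 → 2482 → 1241 → 3724 → 1862 → 931 → 2794 → 1397 → 4192 → 2096 → 1048 → 524 → 262 → 131 → 394 → 197 → 592 → 296 → 148 → 74 → 37 → 112 → 56 → 28 → 14 → 7 → 22 → 11 → 34 → 17 → 52 → 26 → 13 → 40 → 20 → 10 → 5 → 16 → 8 → 4 → 2 → 1
Total steps = 43

43 steps


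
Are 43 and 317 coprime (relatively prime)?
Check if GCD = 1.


Euclidean algorithm:
317 = 7 * 43 + 16
43 = 2 * 16 + 11
16 = 1 * 11 + 5
11 = 2 * 5 + 1
5 = 5 * 1 + 0
GCD(43, 317) = 1

Yes, coprime (GCD = 1)


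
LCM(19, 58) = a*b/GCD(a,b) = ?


GCD(19, 58) = 1
LCM = 19*58/1 = 1102/1 = 1102

LCM = 1102


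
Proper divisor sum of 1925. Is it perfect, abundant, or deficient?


Proper divisors: 1, 5, 7, 11, 25, 35, 55, 77, 175, 275, 385
Sum = 1 + 5 + 7 + 11 + 25 + 35 + 55 + 77 + 175 + 275 + 385 = 1051
1051 < 1925 → deficient

s(1925) = 1051 (deficient)


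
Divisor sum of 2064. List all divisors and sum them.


Divisors of 2064: 1, 2, 3, 4, 6, 8, 12, 16, 24, 43, 48, 86, 129, 172, 258, 344, 516, 688, 1032, 2064
Sum = 1 + 2 + 3 + 4 + 6 + 8 + 12 + 16 + 24 + 43 + 48 + 86 + 129 + 172 + 258 + 344 + 516 + 688 + 1032 + 2064 = 5456

σ(2064) = 5456


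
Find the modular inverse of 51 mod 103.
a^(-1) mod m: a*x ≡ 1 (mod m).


Use the extended Euclidean algorithm on (103, 51); each row r = 103*s + 51*t:
r=103, s=1, t=0
r=51, s=0, t=1
q=2: r=1, s=1, t=-2   [103*(1) + 51*(-2) = 1]
q=51: r=0, s=-51, t=103   [103*(-51) + 51*(103) = 0]
GCD = 1 with t = -2, so 51*(-2) ≡ 1 (mod 103)
Inverse = -2 mod 103 = 101
Check: 51 * 101 = 5151 ≡ 1 (mod 103)

51^(-1) ≡ 101 (mod 103)


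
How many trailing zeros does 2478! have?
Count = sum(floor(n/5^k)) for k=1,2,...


floor(2478/5) = 495
floor(2478/25) = 99
floor(2478/125) = 19
floor(2478/625) = 3
Total = 616

616 trailing zeros


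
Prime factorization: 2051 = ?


2051 / 7 = 293
293 / 293 = 1
2051 = 7 × 293


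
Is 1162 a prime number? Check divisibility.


1162 / 2 = 581 (exact division)
1162 is NOT prime.

No, 1162 is not prime


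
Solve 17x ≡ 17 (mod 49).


GCD(17, 49) = 1, unique solution
a^(-1) mod 49 = 26
x = 26 * 17 mod 49 = 1

x ≡ 1 (mod 49)


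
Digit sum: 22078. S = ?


2 + 2 + 0 + 7 + 8 = 19


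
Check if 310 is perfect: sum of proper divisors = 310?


Proper divisors of 310: 1, 2, 5, 10, 31, 62, 155
Sum = 1 + 2 + 5 + 10 + 31 + 62 + 155 = 266

No, 310 is not perfect (266 ≠ 310)


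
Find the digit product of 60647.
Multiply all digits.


6 × 0 × 6 × 4 × 7 = 0


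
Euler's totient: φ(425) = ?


425 = 5^2 × 17
Prime factors: 5, 17
φ(425) = 425 × (1-1/5) × (1-1/17)
= 425 × 4/5 × 16/17 = 320

φ(425) = 320


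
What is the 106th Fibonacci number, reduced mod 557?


F(k) mod 557 for k=1..106:
1, 1, 2, 3, 5, 8, 13, 21, 34, 55, 89, 144, 233, 377, 53, 430, 483, 356, 282, 81, 363, 444, 250, 137, 387, 524, 354, 321, 118, 439, 0, 439, 439, 321, 203, 524, 170, 137, 307, 444, 194, 81, 275, 356, 74, 430, 504, 377, 324, 144, 468, 55, 523, 21, 544, 8, 552, 3, 555, 1, 556, 0, 556, 556, 555, 554, 552, 549, 544, 536, 523, 502, 468, 413, 324, 180, 504, 127, 74, 201, 275, 476, 194, 113, 307, 420, 170, 33, 203, 236, 439, 118, 0, 118, 118, 236, 354, 33, 387, 420, 250, 113, 363, 476, 282, 201
F(106) mod 557 = 201


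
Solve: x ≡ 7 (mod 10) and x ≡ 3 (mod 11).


M = 10*11 = 110
M1 = M/10 = 11, M2 = M/11 = 10
M1^(-1) mod 10 = 1, M2^(-1) mod 11 = 10
x = 7*11*1 + 3*10*10 = 377
377 mod 110 = 47
Check: 47 mod 10 = 7 ✓, 47 mod 11 = 3 ✓

x ≡ 47 (mod 110)


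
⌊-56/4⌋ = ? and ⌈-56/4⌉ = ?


-56/4 = -14.0000
floor = -14
ceil = -14

floor = -14, ceil = -14


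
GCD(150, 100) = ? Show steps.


150 = 1 * 100 + 50
100 = 2 * 50 + 0
GCD = 50


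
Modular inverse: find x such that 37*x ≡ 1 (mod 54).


Use the extended Euclidean algorithm on (54, 37); each row r = 54*s + 37*t:
r=54, s=1, t=0
r=37, s=0, t=1
q=1: r=17, s=1, t=-1   [54*(1) + 37*(-1) = 17]
q=2: r=3, s=-2, t=3   [54*(-2) + 37*(3) = 3]
q=5: r=2, s=11, t=-16   [54*(11) + 37*(-16) = 2]
q=1: r=1, s=-13, t=19   [54*(-13) + 37*(19) = 1]
q=2: r=0, s=37, t=-54   [54*(37) + 37*(-54) = 0]
GCD = 1 with t = 19, so 37*(19) ≡ 1 (mod 54)
Inverse = 19 mod 54 = 19
Check: 37 * 19 = 703 ≡ 1 (mod 54)

37^(-1) ≡ 19 (mod 54)


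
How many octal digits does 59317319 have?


59317319 in base 8 = 342216107
Number of digits = 9

9 digits (base 8)


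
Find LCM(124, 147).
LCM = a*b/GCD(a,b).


GCD(124, 147) = 1
LCM = 124*147/1 = 18228/1 = 18228

LCM = 18228


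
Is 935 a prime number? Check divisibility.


935 / 5 = 187 (exact division)
935 is NOT prime.

No, 935 is not prime


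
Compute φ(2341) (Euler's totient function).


2341 = 2341
Prime factors: 2341
φ(2341) = 2341 × (1-1/2341)
= 2341 × 2340/2341 = 2340

φ(2341) = 2340


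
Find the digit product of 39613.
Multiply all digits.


3 × 9 × 6 × 1 × 3 = 486


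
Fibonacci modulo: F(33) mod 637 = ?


F(k) mod 637 for k=1..33:
1, 1, 2, 3, 5, 8, 13, 21, 34, 55, 89, 144, 233, 377, 610, 350, 323, 36, 359, 395, 117, 512, 629, 504, 496, 363, 222, 585, 170, 118, 288, 406, 57
F(33) mod 637 = 57


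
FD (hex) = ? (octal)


FD (base 16) = 253 (decimal)
253 (decimal) = 375 (base 8)


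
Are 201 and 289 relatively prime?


Euclidean algorithm:
289 = 1 * 201 + 88
201 = 2 * 88 + 25
88 = 3 * 25 + 13
25 = 1 * 13 + 12
13 = 1 * 12 + 1
12 = 12 * 1 + 0
GCD(201, 289) = 1

Yes, coprime (GCD = 1)


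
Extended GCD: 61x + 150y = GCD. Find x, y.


Tabular extended Euclidean (each row: r = 61*s + 150*t):
r=61, s=1, t=0
r=150, s=0, t=1
q=0: r=61, s=1, t=0   [61*(1) + 150*(0) = 61]
q=2: r=28, s=-2, t=1   [61*(-2) + 150*(1) = 28]
q=2: r=5, s=5, t=-2   [61*(5) + 150*(-2) = 5]
q=5: r=3, s=-27, t=11   [61*(-27) + 150*(11) = 3]
q=1: r=2, s=32, t=-13   [61*(32) + 150*(-13) = 2]
q=1: r=1, s=-59, t=24   [61*(-59) + 150*(24) = 1]
q=2: r=0, s=150, t=-61   [61*(150) + 150*(-61) = 0]
GCD = 1; from the row with r=1: x=-59, y=24
Check: 61*(-59) + 150*(24) = -3599 + 3600 = 1

GCD = 1, x = -59, y = 24


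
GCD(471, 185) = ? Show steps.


471 = 2 * 185 + 101
185 = 1 * 101 + 84
101 = 1 * 84 + 17
84 = 4 * 17 + 16
17 = 1 * 16 + 1
16 = 16 * 1 + 0
GCD = 1


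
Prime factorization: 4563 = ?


4563 / 3 = 1521
1521 / 3 = 507
507 / 3 = 169
169 / 13 = 13
13 / 13 = 1
4563 = 3^3 × 13^2


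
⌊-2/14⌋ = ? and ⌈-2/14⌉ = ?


-2/14 = -0.1429
floor = -1
ceil = 0

floor = -1, ceil = 0


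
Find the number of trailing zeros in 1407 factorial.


floor(1407/5) = 281
floor(1407/25) = 56
floor(1407/125) = 11
floor(1407/625) = 2
Total = 350

350 trailing zeros


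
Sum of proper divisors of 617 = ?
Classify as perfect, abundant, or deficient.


Proper divisors: 1
Sum = 1 = 1
1 < 617 → deficient

s(617) = 1 (deficient)


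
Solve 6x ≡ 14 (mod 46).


GCD(6, 46) = 2 divides 14
Divide: 3x ≡ 7 (mod 23)
x ≡ 10 (mod 23)


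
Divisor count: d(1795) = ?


1795 = 5^1 × 359^1
d(1795) = (1+1) × (1+1) = 4

4 divisors


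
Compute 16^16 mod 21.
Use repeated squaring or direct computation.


16^1 mod 21 = 16
16^2 mod 21 = 4
16^3 mod 21 = 1
16^4 mod 21 = 16
16^5 mod 21 = 4
16^6 mod 21 = 1
16^7 mod 21 = 16
16^8 mod 21 = 4
16^9 mod 21 = 1
16^10 mod 21 = 16
16^11 mod 21 = 4
16^12 mod 21 = 1
16^13 mod 21 = 16
16^14 mod 21 = 4
16^15 mod 21 = 1
16^16 mod 21 = 16


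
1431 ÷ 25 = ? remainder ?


1431 = 25 * 57 + 6
Check: 1425 + 6 = 1431

q = 57, r = 6


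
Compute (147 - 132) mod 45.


147 - 132 = 15
15 mod 45 = 15


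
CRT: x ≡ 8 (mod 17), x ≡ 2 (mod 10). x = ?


M = 17*10 = 170
M1 = M/17 = 10, M2 = M/10 = 17
M1^(-1) mod 17 = 12, M2^(-1) mod 10 = 3
x = 8*10*12 + 2*17*3 = 1062
1062 mod 170 = 42
Check: 42 mod 17 = 8 ✓, 42 mod 10 = 2 ✓

x ≡ 42 (mod 170)


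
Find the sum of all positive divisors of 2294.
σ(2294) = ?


Divisors of 2294: 1, 2, 31, 37, 62, 74, 1147, 2294
Sum = 1 + 2 + 31 + 37 + 62 + 74 + 1147 + 2294 = 3648

σ(2294) = 3648


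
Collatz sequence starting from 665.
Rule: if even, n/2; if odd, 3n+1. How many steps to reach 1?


665 → 1996 → 998 → 499 → 1498 → 749 → 2248 → 1124 → 562 → 281 → 844 → 422 → 211 → 634 → 317 → 952 → 476 → 238 → 119 → 358 → 179 → 538 → 269 → 808 → 404 → 202 → 101 → 304 → 152 → 76 → 38 → 19 → 58 → 29 → 88 → 44 → 22 → 11 → 34 → 17 → 52 → 26 → 13 → 40 → 20 → 10 → 5 → 16 → 8 → 4 → 2 → 1
Total steps = 51

51 steps


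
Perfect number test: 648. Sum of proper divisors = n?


Proper divisors of 648: 1, 2, 3, 4, 6, 8, 9, 12, 18, 24, 27, 36, 54, 72, 81, 108, 162, 216, 324
Sum = 1 + 2 + 3 + 4 + 6 + 8 + 9 + 12 + 18 + 24 + 27 + 36 + 54 + 72 + 81 + 108 + 162 + 216 + 324 = 1167

No, 648 is not perfect (1167 ≠ 648)


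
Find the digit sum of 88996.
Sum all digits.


8 + 8 + 9 + 9 + 6 = 40


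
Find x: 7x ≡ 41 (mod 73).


GCD(7, 73) = 1, unique solution
a^(-1) mod 73 = 21
x = 21 * 41 mod 73 = 58

x ≡ 58 (mod 73)


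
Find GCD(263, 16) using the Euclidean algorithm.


263 = 16 * 16 + 7
16 = 2 * 7 + 2
7 = 3 * 2 + 1
2 = 2 * 1 + 0
GCD = 1


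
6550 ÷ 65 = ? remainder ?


6550 = 65 * 100 + 50
Check: 6500 + 50 = 6550

q = 100, r = 50


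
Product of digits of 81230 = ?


8 × 1 × 2 × 3 × 0 = 0


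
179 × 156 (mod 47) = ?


179 × 156 = 27924
27924 mod 47 = 6


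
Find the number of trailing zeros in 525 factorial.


floor(525/5) = 105
floor(525/25) = 21
floor(525/125) = 4
Total = 130

130 trailing zeros


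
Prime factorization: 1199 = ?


1199 / 11 = 109
109 / 109 = 1
1199 = 11 × 109


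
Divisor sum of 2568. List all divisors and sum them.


Divisors of 2568: 1, 2, 3, 4, 6, 8, 12, 24, 107, 214, 321, 428, 642, 856, 1284, 2568
Sum = 1 + 2 + 3 + 4 + 6 + 8 + 12 + 24 + 107 + 214 + 321 + 428 + 642 + 856 + 1284 + 2568 = 6480

σ(2568) = 6480


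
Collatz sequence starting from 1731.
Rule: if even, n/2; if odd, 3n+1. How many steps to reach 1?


1731 → 5194 → 2597 → 7792 → 3896 → 1948 → 974 → 487 → 1462 → 731 → 2194 → 1097 → 3292 → 1646 → 823 → 2470 → 1235 → 3706 → 1853 → 5560 → 2780 → 1390 → 695 → 2086 → 1043 → 3130 → 1565 → 4696 → 2348 → 1174 → 587 → 1762 → 881 → 2644 → 1322 → 661 → 1984 → 992 → 496 → 248 → 124 → 62 → 31 → 94 → 47 → 142 → 71 → 214 → 107 → 322 → 161 → 484 → 242 → 121 → 364 → 182 → 91 → 274 → 137 → 412 → 206 → 103 → 310 → 155 → 466 → 233 → 700 → 350 → 175 → 526 → 263 → 790 → 395 → 1186 → 593 → 1780 → 890 → 445 → 1336 → 668 → 334 → 167 → 502 → 251 → 754 → 377 → 1132 → 566 → 283 → 850 → 425 → 1276 → 638 → 319 → 958 → 479 → 1438 → 719 → 2158 → 1079 → 3238 → 1619 → 4858 → 2429 → 7288 → 3644 → 1822 → 911 → 2734 → 1367 → 4102 → 2051 → 6154 → 3077 → 9232 → 4616 → 2308 → 1154 → 577 → 1732 → 866 → 433 → 1300 → 650 → 325 → 976 → 488 → 244 → 122 → 61 → 184 → 92 → 46 → 23 → 70 → 35 → 106 → 53 → 160 → 80 → 40 → 20 → 10 → 5 → 16 → 8 → 4 → 2 → 1
Total steps = 148

148 steps


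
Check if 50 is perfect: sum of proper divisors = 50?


Proper divisors of 50: 1, 2, 5, 10, 25
Sum = 1 + 2 + 5 + 10 + 25 = 43

No, 50 is not perfect (43 ≠ 50)


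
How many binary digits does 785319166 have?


785319166 in base 2 = 101110110011110000010011111110
Number of digits = 30

30 digits (base 2)


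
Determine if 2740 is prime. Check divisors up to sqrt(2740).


2740 / 2 = 1370 (exact division)
2740 is NOT prime.

No, 2740 is not prime
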